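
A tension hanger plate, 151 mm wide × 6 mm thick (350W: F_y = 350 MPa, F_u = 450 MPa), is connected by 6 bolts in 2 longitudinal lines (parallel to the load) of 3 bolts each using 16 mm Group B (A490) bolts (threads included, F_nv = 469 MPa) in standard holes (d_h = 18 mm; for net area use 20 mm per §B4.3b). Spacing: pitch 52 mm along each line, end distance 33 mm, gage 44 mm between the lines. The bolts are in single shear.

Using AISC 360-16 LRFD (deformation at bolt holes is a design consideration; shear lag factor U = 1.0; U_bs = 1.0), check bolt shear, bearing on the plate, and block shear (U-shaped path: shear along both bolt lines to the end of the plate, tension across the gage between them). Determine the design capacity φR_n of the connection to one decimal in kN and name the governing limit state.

Bolt shear: A_b = π(16)²/4 = 201.06 mm². φR_n = 0.75 × 469 × 201.06 × 6 × 1 = 424.3 kN.
Bearing (6 mm plate, F_u = 450 MPa): end bolts L_c = 33 − 18/2 = 24, R_n = min(1.2×24×6×450, 2.4×16×6×450) = 77.76 kN/bolt; interior L_c = 52 − 18 = 34, R_n = 103.68 kN/bolt. φR_n = 0.75 × (2×77.76 + 4×103.68) = 427.7 kN.
Block shear: shear path 2×[33+2×52] = 2×137 mm, A_gv = 1644, A_nv = 2×(137 − 2.5×20)×6 = 1044 mm²; tension across gage: (44 − 1×20)×6 = 144 mm². R_n = min(0.6×450×1044, 0.6×350×1644) + 1.0×450×144 = min(281.88, 345.24) + 64.8 = 346.68 kN. φR_n = 0.75 × 346.68 = 260.0 kN.
Governing: min(424.3, 427.7, 260.0) = 260.0 kN → block shear.

260.0 kN (block shear governs)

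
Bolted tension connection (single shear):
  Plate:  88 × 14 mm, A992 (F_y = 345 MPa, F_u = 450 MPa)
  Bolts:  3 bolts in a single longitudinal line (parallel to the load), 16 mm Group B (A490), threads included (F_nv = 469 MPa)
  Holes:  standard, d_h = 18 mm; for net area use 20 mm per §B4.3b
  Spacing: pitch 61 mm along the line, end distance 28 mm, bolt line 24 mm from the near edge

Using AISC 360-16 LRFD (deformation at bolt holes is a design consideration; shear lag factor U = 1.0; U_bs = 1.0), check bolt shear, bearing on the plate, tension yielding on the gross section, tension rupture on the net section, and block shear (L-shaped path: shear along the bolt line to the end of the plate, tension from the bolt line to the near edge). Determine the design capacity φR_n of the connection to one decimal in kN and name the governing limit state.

212.2 kN (bolt shear governs)

Bolt shear: A_b = π(16)²/4 = 201.06 mm². φR_n = 0.75 × 469 × 201.06 × 3 × 1 = 212.2 kN.
Bearing (14 mm plate, F_u = 450 MPa): end bolts L_c = 28 − 18/2 = 19, R_n = min(1.2×19×14×450, 2.4×16×14×450) = 143.64 kN/bolt; interior L_c = 61 − 18 = 43, R_n = 241.92 kN/bolt. φR_n = 0.75 × (1×143.64 + 2×241.92) = 470.6 kN.
Tension yield (gross): A_g = 88×14 = 1232 mm². φR_n = 0.90 × 345 × 1232 = 382.5 kN.
Tension rupture (net): A_n = (88 − 1×20)×14 = 952 mm² (U = 1.0, A_e = A_n). φR_n = 0.75 × 450 × 952 = 321.3 kN.
Block shear: shear path 1×[28+2×61] = 1×150 mm, A_gv = 2100, A_nv = 1×(150 − 2.5×20)×14 = 1400 mm²; tension to near edge: (24 − 0.5×20)×14 = 196 mm². R_n = min(0.6×450×1400, 0.6×345×2100) + 1.0×450×196 = min(378, 434.7) + 88.2 = 466.2 kN. φR_n = 0.75 × 466.2 = 349.7 kN.
Governing: min(212.2, 470.6, 382.5, 321.3, 349.7) = 212.2 kN → bolt shear.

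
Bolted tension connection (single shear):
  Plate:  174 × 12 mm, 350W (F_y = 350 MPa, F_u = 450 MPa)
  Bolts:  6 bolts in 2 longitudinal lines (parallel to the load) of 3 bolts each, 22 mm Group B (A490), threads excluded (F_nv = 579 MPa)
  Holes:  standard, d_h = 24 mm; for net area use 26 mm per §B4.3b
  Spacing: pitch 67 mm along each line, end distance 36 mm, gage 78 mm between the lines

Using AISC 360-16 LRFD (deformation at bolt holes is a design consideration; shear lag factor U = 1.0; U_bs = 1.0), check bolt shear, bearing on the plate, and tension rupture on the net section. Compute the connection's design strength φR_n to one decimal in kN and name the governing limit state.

Bolt shear: A_b = π(22)²/4 = 380.13 mm². φR_n = 0.75 × 579 × 380.13 × 6 × 1 = 990.4 kN.
Bearing (12 mm plate, F_u = 450 MPa): end bolts L_c = 36 − 24/2 = 24, R_n = min(1.2×24×12×450, 2.4×22×12×450) = 155.52 kN/bolt; interior L_c = 67 − 24 = 43, R_n = 278.64 kN/bolt. φR_n = 0.75 × (2×155.52 + 4×278.64) = 1069.2 kN.
Tension rupture (net): A_n = (174 − 2×26)×12 = 1464 mm² (U = 1.0, A_e = A_n). φR_n = 0.75 × 450 × 1464 = 494.1 kN.
Governing: min(990.4, 1069.2, 494.1) = 494.1 kN → net-section rupture.

494.1 kN (net-section rupture governs)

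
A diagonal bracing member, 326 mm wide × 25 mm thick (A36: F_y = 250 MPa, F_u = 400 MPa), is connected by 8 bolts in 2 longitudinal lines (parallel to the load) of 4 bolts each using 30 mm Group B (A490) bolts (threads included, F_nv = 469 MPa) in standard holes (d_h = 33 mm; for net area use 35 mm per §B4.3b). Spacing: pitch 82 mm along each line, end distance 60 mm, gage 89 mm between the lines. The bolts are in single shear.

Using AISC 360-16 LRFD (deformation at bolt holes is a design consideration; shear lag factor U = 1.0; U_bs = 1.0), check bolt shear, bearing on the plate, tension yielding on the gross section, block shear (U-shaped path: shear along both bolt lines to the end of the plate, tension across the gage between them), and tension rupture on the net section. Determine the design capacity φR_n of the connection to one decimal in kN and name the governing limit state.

1833.8 kN (gross-section yield governs)

Bolt shear: A_b = π(30)²/4 = 706.86 mm². φR_n = 0.75 × 469 × 706.86 × 8 × 1 = 1989.1 kN.
Bearing (25 mm plate, F_u = 400 MPa): end bolts L_c = 60 − 33/2 = 43.5, R_n = min(1.2×43.5×25×400, 2.4×30×25×400) = 522 kN/bolt; interior L_c = 82 − 33 = 49, R_n = 588 kN/bolt. φR_n = 0.75 × (2×522 + 6×588) = 3429.0 kN.
Tension yield (gross): A_g = 326×25 = 8150 mm². φR_n = 0.90 × 250 × 8150 = 1833.8 kN.
Block shear: shear path 2×[60+3×82] = 2×306 mm, A_gv = 15300, A_nv = 2×(306 − 3.5×35)×25 = 9175 mm²; tension across gage: (89 − 1×35)×25 = 1350 mm². R_n = min(0.6×400×9175, 0.6×250×15300) + 1.0×400×1350 = min(2202, 2295) + 540 = 2742 kN. φR_n = 0.75 × 2742 = 2056.5 kN.
Tension rupture (net): A_n = (326 − 2×35)×25 = 6400 mm² (U = 1.0, A_e = A_n). φR_n = 0.75 × 400 × 6400 = 1920.0 kN.
Governing: min(1989.1, 3429.0, 1833.8, 2056.5, 1920.0) = 1833.8 kN → gross-section yield.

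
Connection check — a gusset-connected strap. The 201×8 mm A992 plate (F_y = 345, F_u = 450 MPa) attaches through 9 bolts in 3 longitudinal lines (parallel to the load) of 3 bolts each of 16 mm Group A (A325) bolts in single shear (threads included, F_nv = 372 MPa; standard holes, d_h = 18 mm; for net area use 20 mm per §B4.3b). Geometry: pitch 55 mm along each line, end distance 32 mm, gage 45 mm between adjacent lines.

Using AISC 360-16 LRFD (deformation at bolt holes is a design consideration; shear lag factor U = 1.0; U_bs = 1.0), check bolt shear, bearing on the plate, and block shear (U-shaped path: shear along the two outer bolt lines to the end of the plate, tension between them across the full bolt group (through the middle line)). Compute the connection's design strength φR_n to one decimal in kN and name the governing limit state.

433.1 kN (block shear governs)

Bolt shear: A_b = π(16)²/4 = 201.06 mm². φR_n = 0.75 × 372 × 201.06 × 9 × 1 = 504.9 kN.
Bearing (8 mm plate, F_u = 450 MPa): end bolts L_c = 32 − 18/2 = 23, R_n = min(1.2×23×8×450, 2.4×16×8×450) = 99.36 kN/bolt; interior L_c = 55 − 18 = 37, R_n = 138.24 kN/bolt. φR_n = 0.75 × (3×99.36 + 6×138.24) = 845.6 kN.
Block shear: shear path 2×[32+2×55] = 2×142 mm, A_gv = 2272, A_nv = 2×(142 − 2.5×20)×8 = 1472 mm²; tension across gage: (90 − 2×20)×8 = 400 mm². R_n = min(0.6×450×1472, 0.6×345×2272) + 1.0×450×400 = min(397.44, 470.3) + 180 = 577.44 kN. φR_n = 0.75 × 577.44 = 433.1 kN.
Governing: min(504.9, 845.6, 433.1) = 433.1 kN → block shear.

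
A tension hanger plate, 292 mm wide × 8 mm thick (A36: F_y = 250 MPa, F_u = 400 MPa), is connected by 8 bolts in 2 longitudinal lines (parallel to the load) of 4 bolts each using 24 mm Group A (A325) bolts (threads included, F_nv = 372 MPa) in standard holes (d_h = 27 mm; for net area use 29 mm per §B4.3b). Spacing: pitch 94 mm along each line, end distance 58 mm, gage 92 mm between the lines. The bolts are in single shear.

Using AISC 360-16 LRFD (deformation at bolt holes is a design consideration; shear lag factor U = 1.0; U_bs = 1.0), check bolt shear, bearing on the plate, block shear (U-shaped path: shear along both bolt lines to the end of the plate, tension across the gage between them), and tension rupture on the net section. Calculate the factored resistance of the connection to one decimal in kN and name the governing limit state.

Bolt shear: A_b = π(24)²/4 = 452.39 mm². φR_n = 0.75 × 372 × 452.39 × 8 × 1 = 1009.7 kN.
Bearing (8 mm plate, F_u = 400 MPa): end bolts L_c = 58 − 27/2 = 44.5, R_n = min(1.2×44.5×8×400, 2.4×24×8×400) = 170.88 kN/bolt; interior L_c = 94 − 27 = 67, R_n = 184.32 kN/bolt. φR_n = 0.75 × (2×170.88 + 6×184.32) = 1085.8 kN.
Block shear: shear path 2×[58+3×94] = 2×340 mm, A_gv = 5440, A_nv = 2×(340 − 3.5×29)×8 = 3816 mm²; tension across gage: (92 − 1×29)×8 = 504 mm². R_n = min(0.6×400×3816, 0.6×250×5440) + 1.0×400×504 = min(915.84, 816) + 201.6 = 1017.6 kN. φR_n = 0.75 × 1017.6 = 763.2 kN.
Tension rupture (net): A_n = (292 − 2×29)×8 = 1872 mm² (U = 1.0, A_e = A_n). φR_n = 0.75 × 400 × 1872 = 561.6 kN.
Governing: min(1009.7, 1085.8, 763.2, 561.6) = 561.6 kN → net-section rupture.

561.6 kN (net-section rupture governs)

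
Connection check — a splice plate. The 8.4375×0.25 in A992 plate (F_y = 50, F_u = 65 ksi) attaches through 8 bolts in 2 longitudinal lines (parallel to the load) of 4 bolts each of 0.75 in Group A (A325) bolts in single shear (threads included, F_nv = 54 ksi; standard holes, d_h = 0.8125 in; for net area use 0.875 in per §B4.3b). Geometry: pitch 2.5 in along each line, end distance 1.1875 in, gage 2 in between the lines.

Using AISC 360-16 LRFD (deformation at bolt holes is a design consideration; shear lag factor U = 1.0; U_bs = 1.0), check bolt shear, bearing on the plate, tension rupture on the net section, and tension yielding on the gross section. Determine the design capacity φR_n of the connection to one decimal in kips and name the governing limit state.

81.5 kips (net-section rupture governs)

Bolt shear: A_b = π(0.75)²/4 = 0.44179 in². φR_n = 0.75 × 54 × 0.44179 × 8 × 1 = 143.1 kips.
Bearing (0.25 in plate, F_u = 65 ksi): end bolts L_c = 1.1875 − 0.8125/2 = 0.78125, R_n = min(1.2×0.78125×0.25×65, 2.4×0.75×0.25×65) = 15.234 kips/bolt; interior L_c = 2.5 − 0.8125 = 1.6875, R_n = 29.25 kips/bolt. φR_n = 0.75 × (2×15.234 + 6×29.25) = 154.5 kips.
Tension rupture (net): A_n = (8.4375 − 2×0.875)×0.25 = 1.6719 in² (U = 1.0, A_e = A_n). φR_n = 0.75 × 65 × 1.6719 = 81.5 kips.
Tension yield (gross): A_g = 8.4375×0.25 = 2.1094 in². φR_n = 0.90 × 50 × 2.1094 = 94.9 kips.
Governing: min(143.1, 154.5, 81.5, 94.9) = 81.5 kips → net-section rupture.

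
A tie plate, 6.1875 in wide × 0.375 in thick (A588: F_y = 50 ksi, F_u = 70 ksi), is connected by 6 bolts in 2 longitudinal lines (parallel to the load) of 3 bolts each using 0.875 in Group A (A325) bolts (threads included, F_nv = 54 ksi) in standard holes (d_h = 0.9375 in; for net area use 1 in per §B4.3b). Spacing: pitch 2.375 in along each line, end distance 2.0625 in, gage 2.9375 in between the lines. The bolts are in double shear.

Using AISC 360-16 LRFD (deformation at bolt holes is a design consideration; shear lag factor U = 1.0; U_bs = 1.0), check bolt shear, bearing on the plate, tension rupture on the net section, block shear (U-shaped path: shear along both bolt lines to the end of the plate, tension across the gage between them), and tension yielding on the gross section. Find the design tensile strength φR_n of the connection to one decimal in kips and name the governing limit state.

Bolt shear: A_b = π(0.875)²/4 = 0.60132 in². φR_n = 0.75 × 54 × 0.60132 × 6 × 2 = 292.2 kips.
Bearing (0.375 in plate, F_u = 70 ksi): end bolts L_c = 2.0625 − 0.9375/2 = 1.59375, R_n = min(1.2×1.59375×0.375×70, 2.4×0.875×0.375×70) = 50.203 kips/bolt; interior L_c = 2.375 − 0.9375 = 1.4375, R_n = 45.281 kips/bolt. φR_n = 0.75 × (2×50.203 + 4×45.281) = 211.1 kips.
Tension rupture (net): A_n = (6.1875 − 2×1)×0.375 = 1.5703 in² (U = 1.0, A_e = A_n). φR_n = 0.75 × 70 × 1.5703 = 82.4 kips.
Block shear: shear path 2×[2.0625+2×2.375] = 2×6.8125 in, A_gv = 5.1094, A_nv = 2×(6.8125 − 2.5×1)×0.375 = 3.2344 in²; tension across gage: (2.9375 − 1×1)×0.375 = 0.72656 in². R_n = min(0.6×70×3.2344, 0.6×50×5.1094) + 1.0×70×0.72656 = min(135.84, 153.28) + 50.859 = 186.7 kips. φR_n = 0.75 × 186.7 = 140.0 kips.
Tension yield (gross): A_g = 6.1875×0.375 = 2.3203 in². φR_n = 0.90 × 50 × 2.3203 = 104.4 kips.
Governing: min(292.2, 211.1, 82.4, 140.0, 104.4) = 82.4 kips → net-section rupture.

82.4 kips (net-section rupture governs)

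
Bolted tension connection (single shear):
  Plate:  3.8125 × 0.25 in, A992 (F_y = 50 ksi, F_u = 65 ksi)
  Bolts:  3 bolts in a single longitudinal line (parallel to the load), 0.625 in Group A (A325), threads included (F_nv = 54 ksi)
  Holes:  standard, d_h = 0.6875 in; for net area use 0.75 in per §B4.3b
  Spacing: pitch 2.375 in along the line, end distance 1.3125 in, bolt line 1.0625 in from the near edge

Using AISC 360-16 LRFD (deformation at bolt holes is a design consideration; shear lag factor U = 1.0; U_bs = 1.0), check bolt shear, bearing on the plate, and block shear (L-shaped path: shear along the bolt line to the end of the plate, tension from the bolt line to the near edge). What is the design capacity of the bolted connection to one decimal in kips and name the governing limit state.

37.3 kips (bolt shear governs)

Bolt shear: A_b = π(0.625)²/4 = 0.3068 in². φR_n = 0.75 × 54 × 0.3068 × 3 × 1 = 37.3 kips.
Bearing (0.25 in plate, F_u = 65 ksi): end bolts L_c = 1.3125 − 0.6875/2 = 0.96875, R_n = min(1.2×0.96875×0.25×65, 2.4×0.625×0.25×65) = 18.891 kips/bolt; interior L_c = 2.375 − 0.6875 = 1.6875, R_n = 24.375 kips/bolt. φR_n = 0.75 × (1×18.891 + 2×24.375) = 50.7 kips.
Block shear: shear path 1×[1.3125+2×2.375] = 1×6.0625 in, A_gv = 1.5156, A_nv = 1×(6.0625 − 2.5×0.75)×0.25 = 1.0469 in²; tension to near edge: (1.0625 − 0.5×0.75)×0.25 = 0.17188 in². R_n = min(0.6×65×1.0469, 0.6×50×1.5156) + 1.0×65×0.17188 = min(40.829, 45.468) + 11.172 = 52.001 kips. φR_n = 0.75 × 52.001 = 39.0 kips.
Governing: min(37.3, 50.7, 39.0) = 37.3 kips → bolt shear.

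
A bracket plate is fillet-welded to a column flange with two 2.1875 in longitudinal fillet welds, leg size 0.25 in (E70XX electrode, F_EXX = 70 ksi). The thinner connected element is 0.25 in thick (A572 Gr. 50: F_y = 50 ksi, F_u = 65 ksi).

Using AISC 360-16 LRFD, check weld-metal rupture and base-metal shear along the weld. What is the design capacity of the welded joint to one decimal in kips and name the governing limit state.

24.4 kips (weld metal governs)

Weld metal: throat = 0.707×0.25 = 0.17675 in, L = 2×2.1875 = 4.375 in. φR_n = 0.75 × 0.6 × 70 × 0.17675 × 4.375 = 24.4 kips.
Base metal shear (0.25 in plate): yield φR_n = 1.0×0.6×50×0.25×4.375 = 32.8 kips; rupture φR_n = 0.75×0.6×65×0.25×4.375 = 32.0 kips; take 32.0 kips (rupture).
Governing: min(24.4, 32.0) = 24.4 kips → weld metal.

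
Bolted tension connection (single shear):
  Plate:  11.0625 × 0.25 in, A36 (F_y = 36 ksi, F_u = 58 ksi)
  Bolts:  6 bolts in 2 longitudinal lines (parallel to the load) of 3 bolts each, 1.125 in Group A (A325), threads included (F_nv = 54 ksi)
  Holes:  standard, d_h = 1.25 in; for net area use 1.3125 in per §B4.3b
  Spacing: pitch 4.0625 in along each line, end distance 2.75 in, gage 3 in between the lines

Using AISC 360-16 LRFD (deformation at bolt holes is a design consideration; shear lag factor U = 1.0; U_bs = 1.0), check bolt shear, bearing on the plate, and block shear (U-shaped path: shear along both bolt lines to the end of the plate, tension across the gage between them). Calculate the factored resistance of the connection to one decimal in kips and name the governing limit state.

106.4 kips (block shear governs)

Bolt shear: A_b = π(1.125)²/4 = 0.99402 in². φR_n = 0.75 × 54 × 0.99402 × 6 × 1 = 241.5 kips.
Bearing (0.25 in plate, F_u = 58 ksi): end bolts L_c = 2.75 − 1.25/2 = 2.125, R_n = min(1.2×2.125×0.25×58, 2.4×1.125×0.25×58) = 36.975 kips/bolt; interior L_c = 4.0625 − 1.25 = 2.8125, R_n = 39.15 kips/bolt. φR_n = 0.75 × (2×36.975 + 4×39.15) = 172.9 kips.
Block shear: shear path 2×[2.75+2×4.0625] = 2×10.875 in, A_gv = 5.4375, A_nv = 2×(10.875 − 2.5×1.3125)×0.25 = 3.7969 in²; tension across gage: (3 − 1×1.3125)×0.25 = 0.42188 in². R_n = min(0.6×58×3.7969, 0.6×36×5.4375) + 1.0×58×0.42188 = min(132.13, 117.45) + 24.469 = 141.92 kips. φR_n = 0.75 × 141.92 = 106.4 kips.
Governing: min(241.5, 172.9, 106.4) = 106.4 kips → block shear.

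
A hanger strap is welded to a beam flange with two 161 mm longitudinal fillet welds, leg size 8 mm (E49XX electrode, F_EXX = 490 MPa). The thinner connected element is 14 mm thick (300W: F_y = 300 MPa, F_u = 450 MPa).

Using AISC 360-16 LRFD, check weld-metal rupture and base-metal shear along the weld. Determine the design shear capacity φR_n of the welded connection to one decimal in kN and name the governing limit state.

401.6 kN (weld metal governs)

Weld metal: throat = 0.707×8 = 5.656 mm, L = 2×161 = 322 mm. φR_n = 0.75 × 0.6 × 490 × 5.656 × 322 = 401.6 kN.
Base metal shear (14 mm plate): yield φR_n = 1.0×0.6×300×14×322 = 811.4 kN; rupture φR_n = 0.75×0.6×450×14×322 = 912.9 kN; take 811.4 kN (yield).
Governing: min(401.6, 811.4) = 401.6 kN → weld metal.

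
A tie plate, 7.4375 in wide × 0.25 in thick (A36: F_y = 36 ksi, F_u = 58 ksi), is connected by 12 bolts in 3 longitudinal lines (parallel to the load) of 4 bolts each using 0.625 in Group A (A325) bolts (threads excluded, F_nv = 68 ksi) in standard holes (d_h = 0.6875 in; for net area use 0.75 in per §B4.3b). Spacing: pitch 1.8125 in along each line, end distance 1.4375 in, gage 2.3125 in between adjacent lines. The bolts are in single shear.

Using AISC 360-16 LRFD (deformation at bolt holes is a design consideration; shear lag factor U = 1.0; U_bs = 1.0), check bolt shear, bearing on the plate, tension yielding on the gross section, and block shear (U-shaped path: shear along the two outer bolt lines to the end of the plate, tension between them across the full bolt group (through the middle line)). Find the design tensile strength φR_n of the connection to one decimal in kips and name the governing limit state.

Bolt shear: A_b = π(0.625)²/4 = 0.3068 in². φR_n = 0.75 × 68 × 0.3068 × 12 × 1 = 187.8 kips.
Bearing (0.25 in plate, F_u = 58 ksi): end bolts L_c = 1.4375 − 0.6875/2 = 1.09375, R_n = min(1.2×1.09375×0.25×58, 2.4×0.625×0.25×58) = 19.031 kips/bolt; interior L_c = 1.8125 − 0.6875 = 1.125, R_n = 19.575 kips/bolt. φR_n = 0.75 × (3×19.031 + 9×19.575) = 175.0 kips.
Tension yield (gross): A_g = 7.4375×0.25 = 1.8594 in². φR_n = 0.90 × 36 × 1.8594 = 60.2 kips.
Block shear: shear path 2×[1.4375+3×1.8125] = 2×6.875 in, A_gv = 3.4375, A_nv = 2×(6.875 − 3.5×0.75)×0.25 = 2.125 in²; tension across gage: (4.625 − 2×0.75)×0.25 = 0.78125 in². R_n = min(0.6×58×2.125, 0.6×36×3.4375) + 1.0×58×0.78125 = min(73.95, 74.25) + 45.313 = 119.26 kips. φR_n = 0.75 × 119.26 = 89.4 kips.
Governing: min(187.8, 175.0, 60.2, 89.4) = 60.2 kips → gross-section yield.

60.2 kips (gross-section yield governs)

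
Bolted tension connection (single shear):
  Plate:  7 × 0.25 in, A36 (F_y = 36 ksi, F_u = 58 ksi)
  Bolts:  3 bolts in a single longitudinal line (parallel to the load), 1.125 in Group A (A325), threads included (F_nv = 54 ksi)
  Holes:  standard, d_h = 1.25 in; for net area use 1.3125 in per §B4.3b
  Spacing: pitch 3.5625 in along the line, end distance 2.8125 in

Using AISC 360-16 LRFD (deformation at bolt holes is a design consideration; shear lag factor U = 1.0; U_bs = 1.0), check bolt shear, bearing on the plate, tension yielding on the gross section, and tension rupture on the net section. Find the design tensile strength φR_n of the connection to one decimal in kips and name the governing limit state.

Bolt shear: A_b = π(1.125)²/4 = 0.99402 in². φR_n = 0.75 × 54 × 0.99402 × 3 × 1 = 120.8 kips.
Bearing (0.25 in plate, F_u = 58 ksi): end bolts L_c = 2.8125 − 1.25/2 = 2.1875, R_n = min(1.2×2.1875×0.25×58, 2.4×1.125×0.25×58) = 38.063 kips/bolt; interior L_c = 3.5625 − 1.25 = 2.3125, R_n = 39.15 kips/bolt. φR_n = 0.75 × (1×38.063 + 2×39.15) = 87.3 kips.
Tension yield (gross): A_g = 7×0.25 = 1.75 in². φR_n = 0.90 × 36 × 1.75 = 56.7 kips.
Tension rupture (net): A_n = (7 − 1×1.3125)×0.25 = 1.4219 in² (U = 1.0, A_e = A_n). φR_n = 0.75 × 58 × 1.4219 = 61.9 kips.
Governing: min(120.8, 87.3, 56.7, 61.9) = 56.7 kips → gross-section yield.

56.7 kips (gross-section yield governs)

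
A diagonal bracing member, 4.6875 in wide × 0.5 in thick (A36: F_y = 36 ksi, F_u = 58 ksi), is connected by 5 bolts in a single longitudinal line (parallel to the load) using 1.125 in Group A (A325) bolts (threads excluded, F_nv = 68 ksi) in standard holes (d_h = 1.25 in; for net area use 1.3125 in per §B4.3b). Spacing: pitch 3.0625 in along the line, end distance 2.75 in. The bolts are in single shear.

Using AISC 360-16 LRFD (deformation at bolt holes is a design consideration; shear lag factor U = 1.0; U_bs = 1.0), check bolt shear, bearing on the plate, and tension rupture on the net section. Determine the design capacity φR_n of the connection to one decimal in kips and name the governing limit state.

73.4 kips (net-section rupture governs)

Bolt shear: A_b = π(1.125)²/4 = 0.99402 in². φR_n = 0.75 × 68 × 0.99402 × 5 × 1 = 253.5 kips.
Bearing (0.5 in plate, F_u = 58 ksi): end bolts L_c = 2.75 − 1.25/2 = 2.125, R_n = min(1.2×2.125×0.5×58, 2.4×1.125×0.5×58) = 73.95 kips/bolt; interior L_c = 3.0625 − 1.25 = 1.8125, R_n = 63.075 kips/bolt. φR_n = 0.75 × (1×73.95 + 4×63.075) = 244.7 kips.
Tension rupture (net): A_n = (4.6875 − 1×1.3125)×0.5 = 1.6875 in² (U = 1.0, A_e = A_n). φR_n = 0.75 × 58 × 1.6875 = 73.4 kips.
Governing: min(253.5, 244.7, 73.4) = 73.4 kips → net-section rupture.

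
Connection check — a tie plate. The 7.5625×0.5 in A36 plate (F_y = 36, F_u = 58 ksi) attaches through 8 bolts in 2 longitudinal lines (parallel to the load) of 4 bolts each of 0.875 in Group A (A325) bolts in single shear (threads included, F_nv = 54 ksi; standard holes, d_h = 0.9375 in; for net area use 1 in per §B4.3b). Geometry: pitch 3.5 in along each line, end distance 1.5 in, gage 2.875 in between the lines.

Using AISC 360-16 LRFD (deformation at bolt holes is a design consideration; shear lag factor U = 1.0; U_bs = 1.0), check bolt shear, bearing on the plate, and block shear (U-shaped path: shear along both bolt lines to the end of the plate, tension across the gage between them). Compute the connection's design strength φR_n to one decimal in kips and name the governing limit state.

Bolt shear: A_b = π(0.875)²/4 = 0.60132 in². φR_n = 0.75 × 54 × 0.60132 × 8 × 1 = 194.8 kips.
Bearing (0.5 in plate, F_u = 58 ksi): end bolts L_c = 1.5 − 0.9375/2 = 1.03125, R_n = min(1.2×1.03125×0.5×58, 2.4×0.875×0.5×58) = 35.888 kips/bolt; interior L_c = 3.5 − 0.9375 = 2.5625, R_n = 60.9 kips/bolt. φR_n = 0.75 × (2×35.888 + 6×60.9) = 327.9 kips.
Block shear: shear path 2×[1.5+3×3.5] = 2×12 in, A_gv = 12, A_nv = 2×(12 − 3.5×1)×0.5 = 8.5 in²; tension across gage: (2.875 − 1×1)×0.5 = 0.9375 in². R_n = min(0.6×58×8.5, 0.6×36×12) + 1.0×58×0.9375 = min(295.8, 259.2) + 54.375 = 313.58 kips. φR_n = 0.75 × 313.58 = 235.2 kips.
Governing: min(194.8, 327.9, 235.2) = 194.8 kips → bolt shear.

194.8 kips (bolt shear governs)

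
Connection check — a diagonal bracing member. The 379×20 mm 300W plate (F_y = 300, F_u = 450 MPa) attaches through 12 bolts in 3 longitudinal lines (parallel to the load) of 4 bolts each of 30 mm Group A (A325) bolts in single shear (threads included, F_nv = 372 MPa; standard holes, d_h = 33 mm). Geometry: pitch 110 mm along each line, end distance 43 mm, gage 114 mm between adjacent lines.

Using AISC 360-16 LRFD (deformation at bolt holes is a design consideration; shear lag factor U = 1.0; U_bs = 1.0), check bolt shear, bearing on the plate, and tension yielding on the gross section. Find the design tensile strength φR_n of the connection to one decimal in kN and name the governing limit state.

Bolt shear: A_b = π(30)²/4 = 706.86 mm². φR_n = 0.75 × 372 × 706.86 × 12 × 1 = 2366.6 kN.
Bearing (20 mm plate, F_u = 450 MPa): end bolts L_c = 43 − 33/2 = 26.5, R_n = min(1.2×26.5×20×450, 2.4×30×20×450) = 286.2 kN/bolt; interior L_c = 110 − 33 = 77, R_n = 648 kN/bolt. φR_n = 0.75 × (3×286.2 + 9×648) = 5018.0 kN.
Tension yield (gross): A_g = 379×20 = 7580 mm². φR_n = 0.90 × 300 × 7580 = 2046.6 kN.
Governing: min(2366.6, 5018.0, 2046.6) = 2046.6 kN → gross-section yield.

2046.6 kN (gross-section yield governs)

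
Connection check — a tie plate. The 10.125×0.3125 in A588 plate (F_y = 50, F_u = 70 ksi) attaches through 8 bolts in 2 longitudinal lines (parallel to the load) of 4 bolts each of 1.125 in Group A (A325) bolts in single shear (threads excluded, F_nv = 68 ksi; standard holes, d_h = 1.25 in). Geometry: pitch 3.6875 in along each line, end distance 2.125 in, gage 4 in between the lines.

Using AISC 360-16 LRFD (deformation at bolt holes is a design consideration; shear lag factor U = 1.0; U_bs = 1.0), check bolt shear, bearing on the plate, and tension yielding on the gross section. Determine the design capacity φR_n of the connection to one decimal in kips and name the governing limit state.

142.4 kips (gross-section yield governs)

Bolt shear: A_b = π(1.125)²/4 = 0.99402 in². φR_n = 0.75 × 68 × 0.99402 × 8 × 1 = 405.6 kips.
Bearing (0.3125 in plate, F_u = 70 ksi): end bolts L_c = 2.125 − 1.25/2 = 1.5, R_n = min(1.2×1.5×0.3125×70, 2.4×1.125×0.3125×70) = 39.375 kips/bolt; interior L_c = 3.6875 − 1.25 = 2.4375, R_n = 59.063 kips/bolt. φR_n = 0.75 × (2×39.375 + 6×59.063) = 324.8 kips.
Tension yield (gross): A_g = 10.125×0.3125 = 3.1641 in². φR_n = 0.90 × 50 × 3.1641 = 142.4 kips.
Governing: min(405.6, 324.8, 142.4) = 142.4 kips → gross-section yield.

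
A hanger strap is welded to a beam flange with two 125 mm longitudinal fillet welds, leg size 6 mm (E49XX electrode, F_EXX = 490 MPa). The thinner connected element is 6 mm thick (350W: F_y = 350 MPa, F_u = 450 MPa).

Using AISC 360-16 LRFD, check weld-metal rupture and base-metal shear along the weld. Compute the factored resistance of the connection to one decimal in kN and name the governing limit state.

Weld metal: throat = 0.707×6 = 4.242 mm, L = 2×125 = 250 mm. φR_n = 0.75 × 0.6 × 490 × 4.242 × 250 = 233.8 kN.
Base metal shear (6 mm plate): yield φR_n = 1.0×0.6×350×6×250 = 315.0 kN; rupture φR_n = 0.75×0.6×450×6×250 = 303.8 kN; take 303.8 kN (rupture).
Governing: min(233.8, 303.8) = 233.8 kN → weld metal.

233.8 kN (weld metal governs)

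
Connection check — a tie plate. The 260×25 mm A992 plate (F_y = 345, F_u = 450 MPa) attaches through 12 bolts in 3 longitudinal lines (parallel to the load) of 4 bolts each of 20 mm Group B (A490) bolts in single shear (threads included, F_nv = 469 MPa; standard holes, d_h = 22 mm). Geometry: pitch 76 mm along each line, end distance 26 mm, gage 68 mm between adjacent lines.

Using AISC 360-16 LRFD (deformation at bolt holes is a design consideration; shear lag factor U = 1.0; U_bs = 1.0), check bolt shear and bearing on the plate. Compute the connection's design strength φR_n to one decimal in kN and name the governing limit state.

Bolt shear: A_b = π(20)²/4 = 314.16 mm². φR_n = 0.75 × 469 × 314.16 × 12 × 1 = 1326.1 kN.
Bearing (25 mm plate, F_u = 450 MPa): end bolts L_c = 26 − 22/2 = 15, R_n = min(1.2×15×25×450, 2.4×20×25×450) = 202.5 kN/bolt; interior L_c = 76 − 22 = 54, R_n = 540 kN/bolt. φR_n = 0.75 × (3×202.5 + 9×540) = 4100.6 kN.
Governing: min(1326.1, 4100.6) = 1326.1 kN → bolt shear.

1326.1 kN (bolt shear governs)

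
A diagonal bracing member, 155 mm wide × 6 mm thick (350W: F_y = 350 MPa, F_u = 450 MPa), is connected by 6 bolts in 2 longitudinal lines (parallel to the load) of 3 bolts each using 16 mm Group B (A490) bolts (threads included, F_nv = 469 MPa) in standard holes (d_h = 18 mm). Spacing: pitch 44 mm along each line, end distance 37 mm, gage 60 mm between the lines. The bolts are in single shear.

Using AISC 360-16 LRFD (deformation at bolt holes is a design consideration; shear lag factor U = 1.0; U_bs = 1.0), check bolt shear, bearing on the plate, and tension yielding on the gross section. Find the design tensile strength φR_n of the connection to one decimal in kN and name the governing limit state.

Bolt shear: A_b = π(16)²/4 = 201.06 mm². φR_n = 0.75 × 469 × 201.06 × 6 × 1 = 424.3 kN.
Bearing (6 mm plate, F_u = 450 MPa): end bolts L_c = 37 − 18/2 = 28, R_n = min(1.2×28×6×450, 2.4×16×6×450) = 90.72 kN/bolt; interior L_c = 44 − 18 = 26, R_n = 84.24 kN/bolt. φR_n = 0.75 × (2×90.72 + 4×84.24) = 388.8 kN.
Tension yield (gross): A_g = 155×6 = 930 mm². φR_n = 0.90 × 350 × 930 = 293.0 kN.
Governing: min(424.3, 388.8, 293.0) = 293.0 kN → gross-section yield.

293.0 kN (gross-section yield governs)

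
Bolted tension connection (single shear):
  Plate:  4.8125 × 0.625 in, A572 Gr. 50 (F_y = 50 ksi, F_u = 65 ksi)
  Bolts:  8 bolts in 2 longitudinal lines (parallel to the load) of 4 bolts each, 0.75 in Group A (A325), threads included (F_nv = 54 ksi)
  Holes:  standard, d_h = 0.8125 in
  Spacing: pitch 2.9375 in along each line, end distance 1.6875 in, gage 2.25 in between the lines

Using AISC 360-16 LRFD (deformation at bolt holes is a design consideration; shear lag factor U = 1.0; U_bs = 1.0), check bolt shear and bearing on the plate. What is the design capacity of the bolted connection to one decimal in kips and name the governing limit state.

Bolt shear: A_b = π(0.75)²/4 = 0.44179 in². φR_n = 0.75 × 54 × 0.44179 × 8 × 1 = 143.1 kips.
Bearing (0.625 in plate, F_u = 65 ksi): end bolts L_c = 1.6875 − 0.8125/2 = 1.28125, R_n = min(1.2×1.28125×0.625×65, 2.4×0.75×0.625×65) = 62.461 kips/bolt; interior L_c = 2.9375 − 0.8125 = 2.125, R_n = 73.125 kips/bolt. φR_n = 0.75 × (2×62.461 + 6×73.125) = 422.8 kips.
Governing: min(143.1, 422.8) = 143.1 kips → bolt shear.

143.1 kips (bolt shear governs)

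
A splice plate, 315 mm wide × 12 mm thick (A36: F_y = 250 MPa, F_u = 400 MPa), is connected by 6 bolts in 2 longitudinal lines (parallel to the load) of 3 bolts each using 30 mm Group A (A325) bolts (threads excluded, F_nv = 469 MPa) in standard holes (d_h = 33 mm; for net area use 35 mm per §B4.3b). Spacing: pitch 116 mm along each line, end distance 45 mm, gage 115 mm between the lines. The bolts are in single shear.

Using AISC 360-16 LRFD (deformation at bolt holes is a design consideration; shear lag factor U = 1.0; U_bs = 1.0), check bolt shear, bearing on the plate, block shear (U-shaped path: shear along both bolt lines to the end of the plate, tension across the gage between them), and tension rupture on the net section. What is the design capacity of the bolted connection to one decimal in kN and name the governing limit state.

882.0 kN (net-section rupture governs)

Bolt shear: A_b = π(30)²/4 = 706.86 mm². φR_n = 0.75 × 469 × 706.86 × 6 × 1 = 1491.8 kN.
Bearing (12 mm plate, F_u = 400 MPa): end bolts L_c = 45 − 33/2 = 28.5, R_n = min(1.2×28.5×12×400, 2.4×30×12×400) = 164.16 kN/bolt; interior L_c = 116 − 33 = 83, R_n = 345.6 kN/bolt. φR_n = 0.75 × (2×164.16 + 4×345.6) = 1283.0 kN.
Block shear: shear path 2×[45+2×116] = 2×277 mm, A_gv = 6648, A_nv = 2×(277 − 2.5×35)×12 = 4548 mm²; tension across gage: (115 − 1×35)×12 = 960 mm². R_n = min(0.6×400×4548, 0.6×250×6648) + 1.0×400×960 = min(1091.5, 997.2) + 384 = 1381.2 kN. φR_n = 0.75 × 1381.2 = 1035.9 kN.
Tension rupture (net): A_n = (315 − 2×35)×12 = 2940 mm² (U = 1.0, A_e = A_n). φR_n = 0.75 × 400 × 2940 = 882.0 kN.
Governing: min(1491.8, 1283.0, 1035.9, 882.0) = 882.0 kN → net-section rupture.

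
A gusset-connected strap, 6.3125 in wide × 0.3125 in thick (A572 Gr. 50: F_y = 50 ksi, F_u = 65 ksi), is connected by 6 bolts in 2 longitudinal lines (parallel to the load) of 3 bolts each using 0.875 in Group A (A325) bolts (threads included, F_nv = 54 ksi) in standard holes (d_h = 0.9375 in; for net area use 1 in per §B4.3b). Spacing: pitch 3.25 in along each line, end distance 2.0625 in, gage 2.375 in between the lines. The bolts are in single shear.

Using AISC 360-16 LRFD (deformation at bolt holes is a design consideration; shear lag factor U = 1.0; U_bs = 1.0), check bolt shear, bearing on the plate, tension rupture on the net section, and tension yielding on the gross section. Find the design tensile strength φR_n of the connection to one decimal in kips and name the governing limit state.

65.7 kips (net-section rupture governs)

Bolt shear: A_b = π(0.875)²/4 = 0.60132 in². φR_n = 0.75 × 54 × 0.60132 × 6 × 1 = 146.1 kips.
Bearing (0.3125 in plate, F_u = 65 ksi): end bolts L_c = 2.0625 − 0.9375/2 = 1.59375, R_n = min(1.2×1.59375×0.3125×65, 2.4×0.875×0.3125×65) = 38.848 kips/bolt; interior L_c = 3.25 − 0.9375 = 2.3125, R_n = 42.656 kips/bolt. φR_n = 0.75 × (2×38.848 + 4×42.656) = 186.2 kips.
Tension rupture (net): A_n = (6.3125 − 2×1)×0.3125 = 1.3477 in² (U = 1.0, A_e = A_n). φR_n = 0.75 × 65 × 1.3477 = 65.7 kips.
Tension yield (gross): A_g = 6.3125×0.3125 = 1.9727 in². φR_n = 0.90 × 50 × 1.9727 = 88.8 kips.
Governing: min(146.1, 186.2, 65.7, 88.8) = 65.7 kips → net-section rupture.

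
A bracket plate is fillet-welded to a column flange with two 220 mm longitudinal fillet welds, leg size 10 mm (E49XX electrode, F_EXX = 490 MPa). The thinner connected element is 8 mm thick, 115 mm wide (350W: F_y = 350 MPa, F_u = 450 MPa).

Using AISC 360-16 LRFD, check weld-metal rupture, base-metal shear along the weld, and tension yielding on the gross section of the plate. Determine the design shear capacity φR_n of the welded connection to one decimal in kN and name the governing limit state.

289.8 kN (gross-section yield governs)

Weld metal: throat = 0.707×10 = 7.07 mm, L = 2×220 = 440 mm. φR_n = 0.75 × 0.6 × 490 × 7.07 × 440 = 685.9 kN.
Base metal shear (8 mm plate): yield φR_n = 1.0×0.6×350×8×440 = 739.2 kN; rupture φR_n = 0.75×0.6×450×8×440 = 712.8 kN; take 712.8 kN (rupture).
Tension yield (gross): A_g = 115×8 = 920 mm². φR_n = 0.90 × 350 × 920 = 289.8 kN.
Governing: min(685.9, 712.8, 289.8) = 289.8 kN → gross-section yield.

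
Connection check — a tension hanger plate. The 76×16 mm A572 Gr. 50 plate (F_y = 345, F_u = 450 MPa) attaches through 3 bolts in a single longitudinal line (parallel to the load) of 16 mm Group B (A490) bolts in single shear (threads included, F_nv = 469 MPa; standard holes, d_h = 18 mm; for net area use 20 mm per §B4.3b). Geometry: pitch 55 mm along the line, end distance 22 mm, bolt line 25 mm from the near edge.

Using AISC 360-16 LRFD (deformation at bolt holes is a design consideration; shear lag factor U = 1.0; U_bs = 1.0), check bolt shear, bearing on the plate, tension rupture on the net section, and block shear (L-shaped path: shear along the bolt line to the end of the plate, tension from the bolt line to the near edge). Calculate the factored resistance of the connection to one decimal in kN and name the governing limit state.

Bolt shear: A_b = π(16)²/4 = 201.06 mm². φR_n = 0.75 × 469 × 201.06 × 3 × 1 = 212.2 kN.
Bearing (16 mm plate, F_u = 450 MPa): end bolts L_c = 22 − 18/2 = 13, R_n = min(1.2×13×16×450, 2.4×16×16×450) = 112.32 kN/bolt; interior L_c = 55 − 18 = 37, R_n = 276.48 kN/bolt. φR_n = 0.75 × (1×112.32 + 2×276.48) = 499.0 kN.
Tension rupture (net): A_n = (76 − 1×20)×16 = 896 mm² (U = 1.0, A_e = A_n). φR_n = 0.75 × 450 × 896 = 302.4 kN.
Block shear: shear path 1×[22+2×55] = 1×132 mm, A_gv = 2112, A_nv = 1×(132 − 2.5×20)×16 = 1312 mm²; tension to near edge: (25 − 0.5×20)×16 = 240 mm². R_n = min(0.6×450×1312, 0.6×345×2112) + 1.0×450×240 = min(354.24, 437.18) + 108 = 462.24 kN. φR_n = 0.75 × 462.24 = 346.7 kN.
Governing: min(212.2, 499.0, 302.4, 346.7) = 212.2 kN → bolt shear.

212.2 kN (bolt shear governs)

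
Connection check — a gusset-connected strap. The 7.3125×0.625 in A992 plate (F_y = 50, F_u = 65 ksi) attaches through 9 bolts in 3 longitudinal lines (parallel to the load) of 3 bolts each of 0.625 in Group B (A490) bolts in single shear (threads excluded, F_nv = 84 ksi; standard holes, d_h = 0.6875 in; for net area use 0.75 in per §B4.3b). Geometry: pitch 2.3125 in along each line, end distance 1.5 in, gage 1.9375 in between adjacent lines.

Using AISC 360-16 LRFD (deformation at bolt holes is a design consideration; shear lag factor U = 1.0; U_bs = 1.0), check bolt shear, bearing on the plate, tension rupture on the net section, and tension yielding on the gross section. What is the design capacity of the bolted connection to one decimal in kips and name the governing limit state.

Bolt shear: A_b = π(0.625)²/4 = 0.3068 in². φR_n = 0.75 × 84 × 0.3068 × 9 × 1 = 174.0 kips.
Bearing (0.625 in plate, F_u = 65 ksi): end bolts L_c = 1.5 − 0.6875/2 = 1.15625, R_n = min(1.2×1.15625×0.625×65, 2.4×0.625×0.625×65) = 56.367 kips/bolt; interior L_c = 2.3125 − 0.6875 = 1.625, R_n = 60.938 kips/bolt. φR_n = 0.75 × (3×56.367 + 6×60.938) = 401.0 kips.
Tension rupture (net): A_n = (7.3125 − 3×0.75)×0.625 = 3.1641 in² (U = 1.0, A_e = A_n). φR_n = 0.75 × 65 × 3.1641 = 154.2 kips.
Tension yield (gross): A_g = 7.3125×0.625 = 4.5703 in². φR_n = 0.90 × 50 × 4.5703 = 205.7 kips.
Governing: min(174.0, 401.0, 154.2, 205.7) = 154.2 kips → net-section rupture.

154.2 kips (net-section rupture governs)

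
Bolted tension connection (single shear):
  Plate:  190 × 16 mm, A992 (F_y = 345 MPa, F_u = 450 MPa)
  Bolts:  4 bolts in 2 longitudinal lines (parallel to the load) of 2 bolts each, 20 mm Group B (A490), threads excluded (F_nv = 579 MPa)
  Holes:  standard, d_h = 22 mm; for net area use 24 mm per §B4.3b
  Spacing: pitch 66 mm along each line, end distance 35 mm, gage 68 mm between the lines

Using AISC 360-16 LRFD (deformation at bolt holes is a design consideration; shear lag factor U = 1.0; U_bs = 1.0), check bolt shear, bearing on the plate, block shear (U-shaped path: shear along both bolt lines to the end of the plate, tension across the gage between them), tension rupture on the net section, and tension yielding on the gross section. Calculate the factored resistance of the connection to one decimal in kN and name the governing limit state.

Bolt shear: A_b = π(20)²/4 = 314.16 mm². φR_n = 0.75 × 579 × 314.16 × 4 × 1 = 545.7 kN.
Bearing (16 mm plate, F_u = 450 MPa): end bolts L_c = 35 − 22/2 = 24, R_n = min(1.2×24×16×450, 2.4×20×16×450) = 207.36 kN/bolt; interior L_c = 66 − 22 = 44, R_n = 345.6 kN/bolt. φR_n = 0.75 × (2×207.36 + 2×345.6) = 829.4 kN.
Block shear: shear path 2×[35+1×66] = 2×101 mm, A_gv = 3232, A_nv = 2×(101 − 1.5×24)×16 = 2080 mm²; tension across gage: (68 − 1×24)×16 = 704 mm². R_n = min(0.6×450×2080, 0.6×345×3232) + 1.0×450×704 = min(561.6, 669.02) + 316.8 = 878.4 kN. φR_n = 0.75 × 878.4 = 658.8 kN.
Tension rupture (net): A_n = (190 − 2×24)×16 = 2272 mm² (U = 1.0, A_e = A_n). φR_n = 0.75 × 450 × 2272 = 766.8 kN.
Tension yield (gross): A_g = 190×16 = 3040 mm². φR_n = 0.90 × 345 × 3040 = 943.9 kN.
Governing: min(545.7, 829.4, 658.8, 766.8, 943.9) = 545.7 kN → bolt shear.

545.7 kN (bolt shear governs)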